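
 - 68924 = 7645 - 76569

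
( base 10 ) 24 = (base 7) 33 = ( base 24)10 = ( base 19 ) 15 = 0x18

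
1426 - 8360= - 6934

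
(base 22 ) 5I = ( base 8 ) 200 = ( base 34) 3q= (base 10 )128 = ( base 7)242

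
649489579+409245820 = 1058735399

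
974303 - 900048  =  74255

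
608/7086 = 304/3543 = 0.09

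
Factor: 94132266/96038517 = 2^1*29^( - 1)*409^(-1)*2699^( - 1 )*15688711^1 = 31377422/32012839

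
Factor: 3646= 2^1*1823^1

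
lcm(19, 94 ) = 1786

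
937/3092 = 937/3092 = 0.30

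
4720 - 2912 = 1808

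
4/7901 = 4/7901 = 0.00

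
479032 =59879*8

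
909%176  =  29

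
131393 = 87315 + 44078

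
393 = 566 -173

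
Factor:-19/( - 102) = 2^(-1 ) * 3^(-1) *17^( - 1 ) * 19^1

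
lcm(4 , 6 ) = 12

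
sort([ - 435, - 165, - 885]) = [-885,  -  435, - 165]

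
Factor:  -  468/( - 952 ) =2^(-1)*3^2*7^(  -  1 )*13^1*17^(-1) = 117/238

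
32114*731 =23475334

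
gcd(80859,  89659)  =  1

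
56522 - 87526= -31004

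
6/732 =1/122= 0.01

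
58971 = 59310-339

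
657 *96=63072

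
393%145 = 103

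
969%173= 104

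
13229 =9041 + 4188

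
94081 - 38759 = 55322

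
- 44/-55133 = 44/55133 = 0.00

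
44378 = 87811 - 43433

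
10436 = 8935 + 1501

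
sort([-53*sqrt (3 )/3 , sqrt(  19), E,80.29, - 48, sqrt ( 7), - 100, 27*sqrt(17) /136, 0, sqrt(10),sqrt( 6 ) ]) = [ - 100, - 48, - 53 * sqrt(3) /3, 0,27*sqrt(17 )/136, sqrt(6),  sqrt(7),E, sqrt(10), sqrt(19), 80.29 ]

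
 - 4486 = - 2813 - 1673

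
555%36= 15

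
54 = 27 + 27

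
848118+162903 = 1011021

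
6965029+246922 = 7211951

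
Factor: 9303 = 3^1*7^1*443^1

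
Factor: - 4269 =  - 3^1 * 1423^1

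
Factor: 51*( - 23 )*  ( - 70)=82110 = 2^1*3^1*5^1*7^1*17^1*23^1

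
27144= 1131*24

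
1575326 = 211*7466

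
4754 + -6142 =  - 1388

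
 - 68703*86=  -5908458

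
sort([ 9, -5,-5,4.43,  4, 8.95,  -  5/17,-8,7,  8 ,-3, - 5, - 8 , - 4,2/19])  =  [ -8,-8, - 5, - 5,-5, - 4,- 3, - 5/17, 2/19 , 4 , 4.43, 7,8, 8.95 , 9]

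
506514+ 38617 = 545131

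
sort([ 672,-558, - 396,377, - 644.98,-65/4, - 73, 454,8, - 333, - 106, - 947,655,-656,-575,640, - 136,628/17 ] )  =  [-947,  -  656,-644.98,  -  575, - 558, - 396,-333,-136, - 106, - 73,-65/4,8,628/17,377,454,640,655 , 672 ] 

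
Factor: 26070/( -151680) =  - 11/64 = -  2^( - 6)*11^1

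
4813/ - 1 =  - 4813/1 = - 4813.00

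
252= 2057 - 1805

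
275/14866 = 275/14866 = 0.02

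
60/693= 20/231 = 0.09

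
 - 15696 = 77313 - 93009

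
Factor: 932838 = 2^1*3^1*155473^1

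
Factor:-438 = -2^1*3^1 * 73^1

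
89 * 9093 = 809277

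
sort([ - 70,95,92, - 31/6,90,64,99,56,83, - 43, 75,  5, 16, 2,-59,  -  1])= [ - 70,-59, - 43, - 31/6,  -  1 , 2,5,16, 56,64, 75, 83,90,92,95,99]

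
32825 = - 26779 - -59604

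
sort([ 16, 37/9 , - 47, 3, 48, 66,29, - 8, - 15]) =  [  -  47, - 15, - 8,3,37/9, 16,29,  48,  66]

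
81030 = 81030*1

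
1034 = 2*517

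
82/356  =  41/178= 0.23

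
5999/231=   25+32/33  =  25.97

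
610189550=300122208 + 310067342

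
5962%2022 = 1918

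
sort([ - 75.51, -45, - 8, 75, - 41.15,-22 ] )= [ - 75.51,  -  45, - 41.15,-22, - 8, 75]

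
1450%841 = 609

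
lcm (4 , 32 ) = 32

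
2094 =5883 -3789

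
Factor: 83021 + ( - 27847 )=55174 = 2^1*7^2*563^1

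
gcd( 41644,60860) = 4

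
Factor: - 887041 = -23^1*38567^1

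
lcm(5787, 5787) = 5787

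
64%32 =0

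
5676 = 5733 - 57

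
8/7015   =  8/7015 = 0.00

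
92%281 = 92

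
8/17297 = 8/17297 = 0.00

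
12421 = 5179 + 7242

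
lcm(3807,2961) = 26649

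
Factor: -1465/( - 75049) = 5^1*13^ ( - 1 )*23^( - 1 )*251^(-1 )*293^1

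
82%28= 26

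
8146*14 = 114044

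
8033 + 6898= 14931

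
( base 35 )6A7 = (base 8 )17033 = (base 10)7707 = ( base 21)HA0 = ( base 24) d93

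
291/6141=97/2047 = 0.05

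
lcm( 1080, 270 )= 1080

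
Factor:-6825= - 3^1 * 5^2*7^1*13^1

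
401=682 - 281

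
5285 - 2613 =2672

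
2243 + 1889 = 4132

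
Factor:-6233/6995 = -5^( - 1)*23^1*271^1* 1399^(- 1)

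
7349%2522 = 2305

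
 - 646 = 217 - 863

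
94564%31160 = 1084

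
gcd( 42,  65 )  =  1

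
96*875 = 84000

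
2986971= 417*7163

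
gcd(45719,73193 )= 1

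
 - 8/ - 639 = 8/639 = 0.01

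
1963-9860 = - 7897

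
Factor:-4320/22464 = - 5/26 = -  2^(-1 )*5^1*13^(-1)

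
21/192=7/64= 0.11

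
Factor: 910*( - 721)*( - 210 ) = 137783100 = 2^2* 3^1*5^2*7^3*13^1* 103^1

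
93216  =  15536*6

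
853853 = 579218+274635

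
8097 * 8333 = 67472301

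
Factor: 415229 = 419^1*991^1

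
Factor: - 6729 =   -  3^1*2243^1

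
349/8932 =349/8932 = 0.04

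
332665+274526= 607191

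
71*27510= 1953210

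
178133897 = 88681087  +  89452810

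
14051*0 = 0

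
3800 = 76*50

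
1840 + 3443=5283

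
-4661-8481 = -13142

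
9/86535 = 1/9615 = 0.00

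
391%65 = 1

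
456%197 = 62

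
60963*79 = 4816077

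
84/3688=21/922 =0.02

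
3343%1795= 1548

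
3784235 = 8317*455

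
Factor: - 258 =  - 2^1*3^1*43^1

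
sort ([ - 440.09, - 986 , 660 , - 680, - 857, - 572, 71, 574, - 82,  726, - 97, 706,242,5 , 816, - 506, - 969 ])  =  [ - 986, - 969 , - 857, - 680, - 572, - 506, - 440.09,-97, - 82, 5, 71,242,574,  660,  706,726,816] 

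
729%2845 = 729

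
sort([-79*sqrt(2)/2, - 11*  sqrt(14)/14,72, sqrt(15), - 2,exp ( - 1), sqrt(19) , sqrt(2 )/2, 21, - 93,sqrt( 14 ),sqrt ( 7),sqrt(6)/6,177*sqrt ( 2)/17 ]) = [  -  93,-79 * sqrt( 2) /2, - 11*sqrt(14 )/14, - 2 , exp(-1),  sqrt(6)/6, sqrt( 2)/2,  sqrt(7),sqrt (14),sqrt(  15 ), sqrt( 19), 177 * sqrt(2 )/17,21,72]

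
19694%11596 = 8098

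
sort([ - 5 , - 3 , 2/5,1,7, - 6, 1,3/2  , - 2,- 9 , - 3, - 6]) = [ - 9 , - 6, - 6, - 5,-3, - 3, - 2,2/5,  1, 1,  3/2,7]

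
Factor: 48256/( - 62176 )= - 2^2*13^1*  67^( - 1 ) = - 52/67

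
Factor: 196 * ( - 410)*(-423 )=2^3*3^2*5^1 * 7^2 * 41^1 * 47^1 = 33992280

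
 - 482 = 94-576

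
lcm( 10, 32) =160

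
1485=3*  495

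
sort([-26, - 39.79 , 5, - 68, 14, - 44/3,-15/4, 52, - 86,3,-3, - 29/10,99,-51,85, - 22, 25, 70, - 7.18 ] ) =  [-86 , - 68, - 51 , - 39.79,-26,  -  22, - 44/3,-7.18,  -  15/4, - 3, - 29/10,3, 5,14, 25, 52, 70, 85, 99 ] 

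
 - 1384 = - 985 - 399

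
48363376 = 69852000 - 21488624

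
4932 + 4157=9089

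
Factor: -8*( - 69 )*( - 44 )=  - 24288 = - 2^5*3^1*11^1 * 23^1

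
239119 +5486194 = 5725313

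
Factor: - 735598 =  -2^1*197^1  *  1867^1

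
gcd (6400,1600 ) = 1600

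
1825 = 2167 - 342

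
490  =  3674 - 3184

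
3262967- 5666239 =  - 2403272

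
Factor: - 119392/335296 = - 287/806 = - 2^( - 1)*7^1*13^( - 1)*31^( - 1 )*41^1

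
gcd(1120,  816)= 16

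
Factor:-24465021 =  - 3^1*7^1*1165001^1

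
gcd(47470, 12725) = 5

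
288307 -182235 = 106072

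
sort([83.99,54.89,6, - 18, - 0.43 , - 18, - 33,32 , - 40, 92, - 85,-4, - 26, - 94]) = [ - 94,-85, - 40, - 33, - 26, - 18, - 18, - 4, - 0.43, 6 , 32, 54.89,83.99,92 ]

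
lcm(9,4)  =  36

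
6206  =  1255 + 4951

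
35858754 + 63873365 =99732119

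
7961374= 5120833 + 2840541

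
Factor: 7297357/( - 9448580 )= - 2^(-2 )*5^( - 1 )*29^2 * 211^( - 1)*2239^ ( - 1 )*8677^1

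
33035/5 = 6607 = 6607.00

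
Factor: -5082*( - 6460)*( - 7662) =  - 251541314640 =- 2^4*3^2*5^1*7^1*11^2* 17^1*19^1*1277^1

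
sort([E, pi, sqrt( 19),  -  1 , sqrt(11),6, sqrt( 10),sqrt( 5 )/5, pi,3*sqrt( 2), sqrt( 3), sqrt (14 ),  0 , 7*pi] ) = [- 1, 0, sqrt( 5 )/5, sqrt(3 ),E, pi , pi, sqrt(10) , sqrt ( 11 ),sqrt(14 ), 3*sqrt(2),sqrt( 19), 6, 7*pi ]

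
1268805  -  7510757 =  - 6241952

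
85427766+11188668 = 96616434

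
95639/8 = 11954 + 7/8 = 11954.88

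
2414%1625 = 789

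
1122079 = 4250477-3128398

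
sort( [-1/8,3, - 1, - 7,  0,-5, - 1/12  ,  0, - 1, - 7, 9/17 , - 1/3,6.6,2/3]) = [ - 7, - 7,-5,-1, - 1,  -  1/3, - 1/8,-1/12,0 , 0,  9/17, 2/3, 3, 6.6]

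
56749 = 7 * 8107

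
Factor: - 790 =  - 2^1* 5^1 * 79^1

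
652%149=56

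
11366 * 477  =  5421582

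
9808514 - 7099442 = 2709072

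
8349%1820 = 1069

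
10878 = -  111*( - 98 ) 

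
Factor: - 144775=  - 5^2*5791^1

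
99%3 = 0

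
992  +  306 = 1298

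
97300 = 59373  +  37927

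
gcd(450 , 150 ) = 150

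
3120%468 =312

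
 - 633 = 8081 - 8714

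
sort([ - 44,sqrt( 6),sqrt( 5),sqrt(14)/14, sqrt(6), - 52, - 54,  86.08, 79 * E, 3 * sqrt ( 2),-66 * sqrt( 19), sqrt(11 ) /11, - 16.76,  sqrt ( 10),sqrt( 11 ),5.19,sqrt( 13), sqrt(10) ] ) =[ - 66*sqrt( 19 ), - 54, - 52, - 44, - 16.76, sqrt(14)/14, sqrt(11) /11,sqrt( 5 ), sqrt( 6 ),  sqrt( 6),  sqrt(10 ),sqrt(10),sqrt ( 11), sqrt(13 ),3 * sqrt ( 2 ),5.19,86.08, 79 * E ] 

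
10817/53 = 10817/53 = 204.09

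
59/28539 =59/28539 = 0.00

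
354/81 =4+10/27 = 4.37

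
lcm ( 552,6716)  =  40296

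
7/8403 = 7/8403 = 0.00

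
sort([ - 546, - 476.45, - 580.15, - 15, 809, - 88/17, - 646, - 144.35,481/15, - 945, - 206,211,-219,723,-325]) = [-945, - 646,- 580.15 ,-546, - 476.45 , - 325, - 219, - 206, - 144.35, - 15 , - 88/17,481/15,211,723, 809]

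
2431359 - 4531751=-2100392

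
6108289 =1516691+4591598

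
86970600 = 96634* 900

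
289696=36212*8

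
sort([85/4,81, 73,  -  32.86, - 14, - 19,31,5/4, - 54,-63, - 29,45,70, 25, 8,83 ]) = [ - 63,-54, - 32.86 ,- 29, - 19, - 14, 5/4,8,85/4 , 25 , 31, 45, 70,73,81, 83 ] 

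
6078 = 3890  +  2188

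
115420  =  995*116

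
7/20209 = 1/2887= 0.00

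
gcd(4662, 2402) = 2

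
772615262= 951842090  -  179226828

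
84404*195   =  16458780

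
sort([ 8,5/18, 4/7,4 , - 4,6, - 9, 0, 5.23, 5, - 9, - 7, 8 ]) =[ - 9, - 9,  -  7, - 4, 0, 5/18,4/7,4, 5, 5.23  ,  6, 8 , 8]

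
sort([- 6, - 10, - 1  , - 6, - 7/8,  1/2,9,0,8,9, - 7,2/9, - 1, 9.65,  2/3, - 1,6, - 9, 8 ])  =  [ - 10, - 9, - 7, - 6, - 6, - 1, - 1,-1,-7/8,0, 2/9, 1/2, 2/3, 6,8,8,  9,9,9.65] 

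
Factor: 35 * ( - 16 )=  -2^4*5^1*7^1 = - 560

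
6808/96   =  70 + 11/12=70.92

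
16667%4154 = 51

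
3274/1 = 3274 =3274.00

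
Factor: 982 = 2^1*491^1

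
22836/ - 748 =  - 519/17 = - 30.53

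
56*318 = 17808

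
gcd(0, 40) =40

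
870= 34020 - 33150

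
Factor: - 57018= - 2^1 * 3^1*13^1 * 17^1 * 43^1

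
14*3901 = 54614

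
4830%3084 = 1746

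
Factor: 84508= 2^2*37^1*571^1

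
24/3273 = 8/1091= 0.01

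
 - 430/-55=7 + 9/11 = 7.82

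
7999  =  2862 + 5137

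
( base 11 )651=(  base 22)1dc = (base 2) 1100001110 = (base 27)11q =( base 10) 782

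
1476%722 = 32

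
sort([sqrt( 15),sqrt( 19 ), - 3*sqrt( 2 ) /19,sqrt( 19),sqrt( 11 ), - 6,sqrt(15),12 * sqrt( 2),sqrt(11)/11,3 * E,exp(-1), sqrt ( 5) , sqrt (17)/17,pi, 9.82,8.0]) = [ - 6,-3 * sqrt ( 2)/19,sqrt(17) /17,sqrt( 11)/11,exp(-1),sqrt( 5 ),pi,sqrt( 11),sqrt( 15 ),sqrt (15 ), sqrt( 19),sqrt( 19 ),8.0,3*E,9.82, 12 * sqrt(2)]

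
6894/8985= 2298/2995  =  0.77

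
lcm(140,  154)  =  1540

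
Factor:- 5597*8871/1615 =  - 3^1*5^(  -  1 ) *17^( - 1 )*19^( - 1)*29^1 * 193^1* 2957^1 = -49650987/1615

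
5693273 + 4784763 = 10478036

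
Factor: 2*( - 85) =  - 2^1*5^1 * 17^1 = - 170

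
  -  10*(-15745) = 157450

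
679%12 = 7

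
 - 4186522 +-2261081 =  - 6447603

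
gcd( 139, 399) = 1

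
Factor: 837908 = 2^2 * 209477^1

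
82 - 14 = 68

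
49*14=686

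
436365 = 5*87273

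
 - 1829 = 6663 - 8492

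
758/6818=379/3409= 0.11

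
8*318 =2544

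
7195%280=195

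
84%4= 0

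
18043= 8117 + 9926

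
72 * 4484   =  322848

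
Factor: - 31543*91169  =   - 13^1*7013^1*31543^1= - 2875743767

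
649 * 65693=42634757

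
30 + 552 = 582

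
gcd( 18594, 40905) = 9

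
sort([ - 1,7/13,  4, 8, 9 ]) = [ - 1,7/13, 4,8,9 ] 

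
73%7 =3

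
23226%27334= 23226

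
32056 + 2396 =34452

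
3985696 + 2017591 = 6003287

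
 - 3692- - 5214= 1522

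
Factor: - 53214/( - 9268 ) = 3801/662= 2^( - 1) * 3^1*7^1*181^1*331^(- 1) 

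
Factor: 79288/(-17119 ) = -88/19   =  -2^3*11^1*19^(-1) 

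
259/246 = 1 + 13/246 = 1.05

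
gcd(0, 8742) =8742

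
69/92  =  3/4 = 0.75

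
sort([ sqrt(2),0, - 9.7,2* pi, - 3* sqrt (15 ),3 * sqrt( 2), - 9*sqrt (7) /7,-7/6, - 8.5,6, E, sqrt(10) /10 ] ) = [ - 3*sqrt(15), - 9.7 , - 8.5, - 9*sqrt( 7)/7, - 7/6, 0,sqrt(10 )/10, sqrt(2),  E,3*sqrt( 2),6,2*pi ]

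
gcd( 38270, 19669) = 89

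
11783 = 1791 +9992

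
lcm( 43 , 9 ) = 387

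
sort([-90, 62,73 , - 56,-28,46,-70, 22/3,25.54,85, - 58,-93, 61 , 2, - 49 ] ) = [-93,  -  90, - 70, - 58,  -  56, - 49 ,-28,2, 22/3,25.54, 46, 61,62, 73,85 ]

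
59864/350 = 4276/25  =  171.04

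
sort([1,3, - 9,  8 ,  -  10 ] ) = [ - 10 ,-9,1, 3,  8] 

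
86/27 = 86/27 =3.19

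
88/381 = 88/381= 0.23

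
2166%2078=88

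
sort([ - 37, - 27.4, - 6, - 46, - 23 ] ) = [ - 46, - 37,  -  27.4, - 23,-6 ] 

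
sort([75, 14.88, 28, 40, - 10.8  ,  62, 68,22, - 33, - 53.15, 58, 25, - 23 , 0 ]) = [ - 53.15, - 33, - 23, - 10.8, 0,14.88 , 22,25, 28,40,58, 62, 68, 75 ]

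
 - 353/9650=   -  1 + 9297/9650= - 0.04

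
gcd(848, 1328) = 16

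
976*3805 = 3713680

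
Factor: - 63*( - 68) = 2^2*3^2 * 7^1 * 17^1 = 4284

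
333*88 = 29304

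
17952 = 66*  272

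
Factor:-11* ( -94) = 1034 = 2^1 *11^1*47^1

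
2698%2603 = 95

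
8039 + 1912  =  9951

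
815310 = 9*90590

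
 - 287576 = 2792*(-103 )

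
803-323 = 480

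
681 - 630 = 51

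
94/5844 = 47/2922  =  0.02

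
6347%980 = 467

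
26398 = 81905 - 55507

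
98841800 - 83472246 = 15369554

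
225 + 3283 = 3508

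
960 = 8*120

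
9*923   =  8307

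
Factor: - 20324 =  - 2^2* 5081^1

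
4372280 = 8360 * 523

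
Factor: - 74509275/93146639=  - 3^1*5^2*31^1*73^1 * 439^1*617^ ( - 1) * 150967^( - 1 ) 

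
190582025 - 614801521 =-424219496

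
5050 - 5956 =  - 906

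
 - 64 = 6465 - 6529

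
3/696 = 1/232= 0.00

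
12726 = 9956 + 2770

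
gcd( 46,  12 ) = 2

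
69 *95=6555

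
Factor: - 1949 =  - 1949^1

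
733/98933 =733/98933 = 0.01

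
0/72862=0=0.00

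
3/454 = 3/454= 0.01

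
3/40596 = 1/13532=0.00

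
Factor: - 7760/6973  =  -2^4*5^1* 19^( - 1)*97^1 * 367^(-1)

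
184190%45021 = 4106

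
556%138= 4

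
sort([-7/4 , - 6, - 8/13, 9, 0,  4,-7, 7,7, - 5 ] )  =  [ - 7, - 6, - 5, - 7/4,-8/13,0,4, 7,7,9 ] 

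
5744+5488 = 11232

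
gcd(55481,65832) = 1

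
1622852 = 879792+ 743060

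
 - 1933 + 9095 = 7162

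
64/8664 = 8/1083 = 0.01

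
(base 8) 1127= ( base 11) 4A5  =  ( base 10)599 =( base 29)KJ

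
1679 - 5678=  - 3999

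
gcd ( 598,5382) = 598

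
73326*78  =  5719428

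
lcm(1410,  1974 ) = 9870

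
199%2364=199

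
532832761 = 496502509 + 36330252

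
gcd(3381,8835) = 3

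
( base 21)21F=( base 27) 170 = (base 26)198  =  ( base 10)918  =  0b1110010110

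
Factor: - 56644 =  - 2^2*7^2 * 17^2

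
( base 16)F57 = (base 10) 3927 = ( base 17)da0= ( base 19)agd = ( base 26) 5L1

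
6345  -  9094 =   -  2749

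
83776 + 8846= 92622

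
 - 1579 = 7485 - 9064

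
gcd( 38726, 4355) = 67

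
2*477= 954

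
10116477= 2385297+7731180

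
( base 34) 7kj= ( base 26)D03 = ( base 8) 21127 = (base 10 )8791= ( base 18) 1927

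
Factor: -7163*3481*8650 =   -  215682585950 = - 2^1*5^2*13^1*19^1*29^1*59^2*173^1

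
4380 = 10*438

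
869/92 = 9+ 41/92 = 9.45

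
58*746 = 43268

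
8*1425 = 11400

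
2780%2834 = 2780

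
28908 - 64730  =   - 35822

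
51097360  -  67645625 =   -  16548265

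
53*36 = 1908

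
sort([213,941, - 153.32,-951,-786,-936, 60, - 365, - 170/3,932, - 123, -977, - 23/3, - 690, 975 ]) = [ - 977, - 951, - 936, - 786, - 690, -365, - 153.32, -123, - 170/3 , - 23/3,60, 213, 932, 941, 975 ]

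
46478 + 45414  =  91892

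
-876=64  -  940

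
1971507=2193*899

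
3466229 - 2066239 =1399990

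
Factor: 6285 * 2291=14398935  =  3^1*5^1*29^1*79^1*419^1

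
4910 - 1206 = 3704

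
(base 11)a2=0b1110000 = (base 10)112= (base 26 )48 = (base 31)3j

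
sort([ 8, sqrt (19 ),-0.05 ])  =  [  -  0.05, sqrt(19),8]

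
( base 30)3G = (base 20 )56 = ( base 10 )106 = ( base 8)152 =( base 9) 127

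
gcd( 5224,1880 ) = 8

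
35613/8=35613/8 = 4451.62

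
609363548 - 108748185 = 500615363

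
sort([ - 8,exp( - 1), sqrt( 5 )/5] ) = [ - 8,exp(-1), sqrt( 5)/5]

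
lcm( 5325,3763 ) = 282225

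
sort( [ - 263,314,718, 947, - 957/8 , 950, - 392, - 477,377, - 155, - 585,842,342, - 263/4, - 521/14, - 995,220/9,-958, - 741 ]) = [  -  995, - 958, - 741, - 585 , - 477, - 392,  -  263, - 155, - 957/8, - 263/4, - 521/14 , 220/9,314, 342,  377,718, 842,947,  950]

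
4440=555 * 8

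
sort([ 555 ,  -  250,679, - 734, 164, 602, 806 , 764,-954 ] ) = [ - 954, - 734, - 250 , 164, 555,  602  ,  679, 764, 806]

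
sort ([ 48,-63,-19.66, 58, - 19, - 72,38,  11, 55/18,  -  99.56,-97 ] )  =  [ - 99.56,-97, - 72, - 63, - 19.66, - 19,55/18,  11 , 38, 48,  58]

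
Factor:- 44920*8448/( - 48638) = 189742080/24319 = 2^10 * 3^1*5^1*11^1*83^(-1 )* 293^( - 1) * 1123^1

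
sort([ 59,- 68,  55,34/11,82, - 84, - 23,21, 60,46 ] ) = [ - 84, - 68, - 23 , 34/11, 21,46, 55,59, 60 , 82]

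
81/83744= 81/83744 = 0.00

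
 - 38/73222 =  - 19/36611 = - 0.00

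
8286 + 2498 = 10784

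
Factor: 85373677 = 17^1*23^1*97^1*2251^1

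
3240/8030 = 324/803 = 0.40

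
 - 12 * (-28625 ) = 343500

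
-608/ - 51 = 11 + 47/51 = 11.92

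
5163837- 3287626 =1876211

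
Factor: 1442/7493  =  2^1*7^1*59^( - 1)  *103^1*127^( - 1 ) 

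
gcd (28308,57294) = 6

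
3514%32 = 26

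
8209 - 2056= 6153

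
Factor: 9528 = 2^3*3^1*397^1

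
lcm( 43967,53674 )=4132898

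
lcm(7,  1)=7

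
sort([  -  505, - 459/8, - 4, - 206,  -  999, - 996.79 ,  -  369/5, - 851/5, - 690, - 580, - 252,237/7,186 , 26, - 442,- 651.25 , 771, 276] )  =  [ - 999, - 996.79, - 690, - 651.25, - 580,-505, - 442, - 252, - 206, - 851/5, - 369/5,-459/8, - 4,26 , 237/7,186,276, 771 ] 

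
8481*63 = 534303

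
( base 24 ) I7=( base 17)18E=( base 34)cv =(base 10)439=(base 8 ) 667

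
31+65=96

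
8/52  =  2/13 = 0.15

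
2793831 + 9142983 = 11936814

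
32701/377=86  +  279/377 = 86.74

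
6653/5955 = 6653/5955= 1.12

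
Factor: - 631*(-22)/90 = 6941/45 =3^ ( - 2 )*5^ (-1)*11^1*631^1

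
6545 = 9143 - 2598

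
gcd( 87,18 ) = 3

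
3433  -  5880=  - 2447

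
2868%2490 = 378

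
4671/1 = 4671 = 4671.00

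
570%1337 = 570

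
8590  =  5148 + 3442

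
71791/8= 71791/8= 8973.88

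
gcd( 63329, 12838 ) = 7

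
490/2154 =245/1077 =0.23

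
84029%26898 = 3335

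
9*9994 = 89946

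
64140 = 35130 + 29010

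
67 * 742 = 49714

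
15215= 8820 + 6395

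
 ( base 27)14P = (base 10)862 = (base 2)1101011110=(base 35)OM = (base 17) 2GC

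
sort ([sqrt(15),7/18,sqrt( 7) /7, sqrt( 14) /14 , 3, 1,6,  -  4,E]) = [-4,sqrt(14 )/14, sqrt (7) /7,7/18,1, E , 3, sqrt( 15),6]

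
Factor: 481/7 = 7^( - 1)*13^1*37^1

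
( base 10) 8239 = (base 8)20057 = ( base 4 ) 2000233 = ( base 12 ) 4927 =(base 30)94j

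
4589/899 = 4589/899 = 5.10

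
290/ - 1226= - 145/613   =  - 0.24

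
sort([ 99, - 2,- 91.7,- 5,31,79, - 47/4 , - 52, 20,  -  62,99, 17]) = [ - 91.7 , - 62, - 52, - 47/4, - 5, - 2,17,20,31, 79,99, 99 ] 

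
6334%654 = 448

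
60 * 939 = 56340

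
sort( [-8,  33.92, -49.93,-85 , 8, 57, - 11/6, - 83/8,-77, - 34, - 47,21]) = [ - 85,  -  77 ,-49.93,-47, - 34, - 83/8, - 8,-11/6, 8,21,33.92,57]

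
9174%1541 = 1469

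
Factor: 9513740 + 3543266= 13057006 = 2^1 * 6528503^1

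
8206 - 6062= 2144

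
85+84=169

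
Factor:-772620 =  - 2^2*3^1 * 5^1*79^1*163^1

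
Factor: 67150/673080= 2^(-2 )*3^ (  -  1 )*5^1 * 17^1 * 71^( - 1) = 85/852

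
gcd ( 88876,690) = 2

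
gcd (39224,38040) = 8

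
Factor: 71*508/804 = 9017/201 = 3^(-1)*67^( - 1 )*71^1*127^1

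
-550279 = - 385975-164304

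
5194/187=5194/187=27.78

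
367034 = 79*4646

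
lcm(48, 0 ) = 0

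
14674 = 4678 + 9996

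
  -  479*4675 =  - 2239325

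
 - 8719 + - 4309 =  - 13028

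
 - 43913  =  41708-85621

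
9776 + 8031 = 17807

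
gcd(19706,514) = 2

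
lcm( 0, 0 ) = 0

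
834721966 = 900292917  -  65570951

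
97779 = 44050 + 53729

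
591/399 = 1  +  64/133 = 1.48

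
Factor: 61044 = 2^2*3^1*5087^1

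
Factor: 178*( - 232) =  - 41296 = -  2^4*29^1*89^1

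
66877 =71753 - 4876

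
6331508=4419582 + 1911926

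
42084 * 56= 2356704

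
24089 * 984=23703576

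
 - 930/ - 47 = 930/47=19.79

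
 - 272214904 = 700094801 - 972309705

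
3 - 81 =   -  78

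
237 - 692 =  - 455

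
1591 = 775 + 816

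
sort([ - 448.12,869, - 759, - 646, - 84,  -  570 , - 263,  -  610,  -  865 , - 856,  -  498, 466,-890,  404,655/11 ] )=[ - 890 ,-865, - 856, - 759,- 646,-610, - 570, - 498 , - 448.12, - 263,  -  84,655/11,404, 466, 869]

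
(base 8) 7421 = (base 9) 5255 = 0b111100010001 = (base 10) 3857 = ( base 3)12021212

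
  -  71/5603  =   - 1+5532/5603 =-  0.01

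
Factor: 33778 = 2^1*16889^1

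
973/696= 1 + 277/696 = 1.40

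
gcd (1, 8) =1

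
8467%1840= 1107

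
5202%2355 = 492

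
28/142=14/71= 0.20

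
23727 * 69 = 1637163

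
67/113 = 67/113 = 0.59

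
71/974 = 71/974 = 0.07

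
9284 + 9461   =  18745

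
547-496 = 51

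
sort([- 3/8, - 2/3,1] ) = [ - 2/3,-3/8,1]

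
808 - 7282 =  - 6474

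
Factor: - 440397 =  - 3^4 * 5437^1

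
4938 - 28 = 4910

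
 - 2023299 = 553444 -2576743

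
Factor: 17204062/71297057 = 2^1 * 13^( - 1)*5484389^(-1)*8602031^1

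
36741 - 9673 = 27068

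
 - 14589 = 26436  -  41025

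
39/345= 13/115 = 0.11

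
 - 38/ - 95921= 38/95921 = 0.00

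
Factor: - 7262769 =-3^1*19^1*47^1 * 2711^1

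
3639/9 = 404 + 1/3 = 404.33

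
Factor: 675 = 3^3 *5^2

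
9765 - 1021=8744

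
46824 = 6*7804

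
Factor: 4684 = 2^2*1171^1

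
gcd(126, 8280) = 18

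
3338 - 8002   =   - 4664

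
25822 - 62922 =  - 37100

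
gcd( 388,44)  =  4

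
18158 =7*2594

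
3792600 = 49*77400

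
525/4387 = 525/4387 = 0.12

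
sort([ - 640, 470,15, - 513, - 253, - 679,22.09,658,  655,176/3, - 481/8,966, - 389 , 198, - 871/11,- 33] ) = [ - 679, - 640,  -  513, - 389,-253, - 871/11,  -  481/8, - 33, 15,22.09 , 176/3,198, 470,655, 658,966]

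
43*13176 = 566568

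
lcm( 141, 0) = 0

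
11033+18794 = 29827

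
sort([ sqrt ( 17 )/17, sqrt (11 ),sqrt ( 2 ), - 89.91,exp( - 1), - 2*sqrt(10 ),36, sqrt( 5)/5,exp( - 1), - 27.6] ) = [ - 89.91, - 27.6, - 2*sqrt(10), sqrt ( 17)/17,  exp( - 1 ),exp( - 1), sqrt ( 5)/5,sqrt( 2),sqrt( 11),36] 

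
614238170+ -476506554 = 137731616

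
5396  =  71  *76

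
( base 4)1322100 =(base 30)8ko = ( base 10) 7824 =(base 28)9RC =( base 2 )1111010010000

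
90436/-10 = -9044+2/5=-9043.60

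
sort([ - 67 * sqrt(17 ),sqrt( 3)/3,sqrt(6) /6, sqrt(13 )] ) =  [  -  67*sqrt(17 )  ,  sqrt (6) /6, sqrt(3 )/3,sqrt ( 13)] 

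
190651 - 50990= 139661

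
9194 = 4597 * 2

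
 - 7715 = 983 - 8698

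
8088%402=48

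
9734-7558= 2176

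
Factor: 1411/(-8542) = -2^( - 1)*17^1*83^1*4271^ ( - 1 ) 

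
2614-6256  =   - 3642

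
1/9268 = 1/9268=0.00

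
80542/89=80542/89  =  904.97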